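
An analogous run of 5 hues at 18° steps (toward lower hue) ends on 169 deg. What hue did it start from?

4 steps of 18° (toward lower hue) give a net shift of −72°.
Start = end − shift: 169 + 72 = 241°

241°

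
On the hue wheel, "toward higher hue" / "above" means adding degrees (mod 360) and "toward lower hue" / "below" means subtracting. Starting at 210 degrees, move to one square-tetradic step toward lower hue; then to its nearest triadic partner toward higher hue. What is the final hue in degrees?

240°

210 − 90 = 120°   (square ↓)
120 + 120 = 240°   (triadic ↑)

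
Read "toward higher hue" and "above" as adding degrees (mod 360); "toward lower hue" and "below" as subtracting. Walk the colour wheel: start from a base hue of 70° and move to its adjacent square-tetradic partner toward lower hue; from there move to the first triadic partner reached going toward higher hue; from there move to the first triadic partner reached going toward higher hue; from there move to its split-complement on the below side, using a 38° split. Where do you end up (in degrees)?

−90° (square ↓): 70 − 90 = -20 → -20 + 360 = 340°
+120° (triadic ↑): 340 + 120 = 460 → 460 − 360 = 100°
+120° (triadic ↑): 100 + 120 = 220°
+142° (split-comp 38° ↓): 220 + 142 = 362 → 362 − 360 = 2°

2°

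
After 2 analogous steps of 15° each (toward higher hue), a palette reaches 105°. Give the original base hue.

2 steps of 15° (toward higher hue) give a net shift of +30°.
Start = end − shift: 105 − 30 = 75°

75°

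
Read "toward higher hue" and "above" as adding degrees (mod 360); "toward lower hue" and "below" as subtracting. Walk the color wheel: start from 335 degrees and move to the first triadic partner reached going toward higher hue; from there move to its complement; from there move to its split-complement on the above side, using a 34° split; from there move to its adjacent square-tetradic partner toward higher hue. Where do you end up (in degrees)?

335 + 120 = 455 → 455 − 360 = 95°   (triadic ↑)
95 + 180 = 275°   (complement)
275 + 214 = 489 → 489 − 360 = 129°   (split-comp 34° ↑)
129 + 90 = 219°   (square ↑)

219°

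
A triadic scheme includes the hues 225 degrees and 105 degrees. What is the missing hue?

A triad places three hues 120° apart.
The full set through 105° is {105°, 225°, 345°}.
Given {105°, 225°}, the missing hue is 345°.

345°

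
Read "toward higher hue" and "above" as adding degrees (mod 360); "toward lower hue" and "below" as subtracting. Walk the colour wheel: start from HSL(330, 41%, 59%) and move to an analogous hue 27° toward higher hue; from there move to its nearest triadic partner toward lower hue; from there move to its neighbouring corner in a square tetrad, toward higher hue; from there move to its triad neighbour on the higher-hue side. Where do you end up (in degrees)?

330 + 27 = 357°   (analog 27° ↑)
357 − 120 = 237°   (triadic ↓)
237 + 90 = 327°   (square ↑)
327 + 120 = 447 → 447 − 360 = 87°   (triadic ↑)

87°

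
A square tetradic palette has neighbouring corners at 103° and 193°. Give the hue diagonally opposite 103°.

283°

A square tetradic scheme places four hues 90° apart; opposite corners are 180° apart.
103 + 180 = 283°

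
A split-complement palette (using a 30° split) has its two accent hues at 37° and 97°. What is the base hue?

247°

The accents sit 30° either side of the complement, so the complement is their short-arc midpoint on the wheel.
Short-arc midpoint of 37° and 97°: 67°.
Base is 180° from the complement: 67 − 180 = -113 → -113 + 360 = 247°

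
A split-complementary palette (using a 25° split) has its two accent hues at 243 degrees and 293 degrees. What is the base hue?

88°

The accents sit 25° either side of the complement, so the complement is their short-arc midpoint on the wheel.
Short-arc midpoint of 243° and 293°: 268°.
Base is 180° from the complement: 268 − 180 = 88°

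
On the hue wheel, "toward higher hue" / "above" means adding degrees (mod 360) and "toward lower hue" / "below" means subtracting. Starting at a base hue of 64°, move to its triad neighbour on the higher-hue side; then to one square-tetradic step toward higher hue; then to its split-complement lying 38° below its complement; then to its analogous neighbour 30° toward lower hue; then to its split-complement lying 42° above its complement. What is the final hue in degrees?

248°

64 + 120 = 184°   (triadic ↑)
184 + 90 = 274°   (square ↑)
274 + 142 = 416 → 416 − 360 = 56°   (split-comp 38° ↓)
56 − 30 = 26°   (analog 30° ↓)
26 + 222 = 248°   (split-comp 42° ↑)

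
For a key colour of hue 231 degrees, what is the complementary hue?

51°

The complement sits 180° across the wheel.
231 + 180 = 411 → 411 − 360 = 51°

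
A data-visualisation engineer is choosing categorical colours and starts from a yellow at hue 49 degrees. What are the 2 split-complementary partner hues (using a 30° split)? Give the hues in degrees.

Complement of 49 degrees: 49 + 180 = 229°
229 − 30 = 199°
229 + 30 = 259°

199° and 259°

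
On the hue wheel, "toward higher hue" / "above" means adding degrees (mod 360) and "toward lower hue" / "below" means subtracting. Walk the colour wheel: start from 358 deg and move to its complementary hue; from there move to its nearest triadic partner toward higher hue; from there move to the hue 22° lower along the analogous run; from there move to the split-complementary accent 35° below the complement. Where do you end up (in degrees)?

+180° (complement): 358 + 180 = 538 → 538 − 360 = 178°
+120° (triadic ↑): 178 + 120 = 298°
−22° (analog 22° ↓): 298 − 22 = 276°
+145° (split-comp 35° ↓): 276 + 145 = 421 → 421 − 360 = 61°

61°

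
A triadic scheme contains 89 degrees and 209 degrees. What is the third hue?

329°

A triad spaces three hues 120° apart.
The full set is {89°, 209°, 329°}.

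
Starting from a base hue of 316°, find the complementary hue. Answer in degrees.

The complement sits 180° across the wheel.
316 + 180 = 496 → 496 − 360 = 136°

136°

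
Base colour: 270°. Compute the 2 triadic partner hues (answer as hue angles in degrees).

30° and 150°

A triad places three hues 120° apart.
270 + 120 = 390 → 390 − 360 = 30°
270 + 240 = 510 → 510 − 360 = 150°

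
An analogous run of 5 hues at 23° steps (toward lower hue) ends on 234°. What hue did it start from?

4 steps of 23° (toward lower hue) give a net shift of −92°.
Start = end − shift: 234 + 92 = 326°

326°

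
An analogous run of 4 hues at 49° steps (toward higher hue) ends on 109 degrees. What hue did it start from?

3 steps of 49° (toward higher hue) give a net shift of +147°.
Start = end − shift: 109 − 147 = -38 → -38 + 360 = 322°

322°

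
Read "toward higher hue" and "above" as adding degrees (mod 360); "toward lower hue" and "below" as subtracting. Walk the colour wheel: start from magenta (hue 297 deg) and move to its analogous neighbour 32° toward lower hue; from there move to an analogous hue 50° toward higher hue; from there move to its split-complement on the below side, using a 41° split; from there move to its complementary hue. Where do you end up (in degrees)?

297 − 32 = 265°   (analog 32° ↓)
265 + 50 = 315°   (analog 50° ↑)
315 + 139 = 454 → 454 − 360 = 94°   (split-comp 41° ↓)
94 + 180 = 274°   (complement)

274°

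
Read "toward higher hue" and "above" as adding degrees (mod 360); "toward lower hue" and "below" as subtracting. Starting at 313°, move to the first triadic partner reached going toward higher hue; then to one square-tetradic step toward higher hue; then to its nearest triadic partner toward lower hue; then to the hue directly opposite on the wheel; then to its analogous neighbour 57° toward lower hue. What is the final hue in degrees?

triadic ↑ +120°: 313 + 120 = 433 → 433 − 360 = 73°
square ↑ +90°: 73 + 90 = 163°
triadic ↓ −120°: 163 − 120 = 43°
complement +180°: 43 + 180 = 223°
analog 57° ↓ −57°: 223 − 57 = 166°

166°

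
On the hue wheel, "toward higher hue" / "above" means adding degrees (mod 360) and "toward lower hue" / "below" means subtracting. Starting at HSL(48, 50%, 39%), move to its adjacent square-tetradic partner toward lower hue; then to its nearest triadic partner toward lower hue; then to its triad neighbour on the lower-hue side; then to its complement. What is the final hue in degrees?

258°

48 − 90 = -42 → -42 + 360 = 318°   (square ↓)
318 − 120 = 198°   (triadic ↓)
198 − 120 = 78°   (triadic ↓)
78 + 180 = 258°   (complement)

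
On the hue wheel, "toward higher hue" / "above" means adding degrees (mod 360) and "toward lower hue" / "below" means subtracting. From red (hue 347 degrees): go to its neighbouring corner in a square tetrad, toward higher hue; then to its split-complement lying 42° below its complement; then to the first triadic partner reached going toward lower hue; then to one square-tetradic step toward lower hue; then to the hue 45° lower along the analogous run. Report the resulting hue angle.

square ↑ +90°: 347 + 90 = 437 → 437 − 360 = 77°
split-comp 42° ↓ +138°: 77 + 138 = 215°
triadic ↓ −120°: 215 − 120 = 95°
square ↓ −90°: 95 − 90 = 5°
analog 45° ↓ −45°: 5 − 45 = -40 → -40 + 360 = 320°

320°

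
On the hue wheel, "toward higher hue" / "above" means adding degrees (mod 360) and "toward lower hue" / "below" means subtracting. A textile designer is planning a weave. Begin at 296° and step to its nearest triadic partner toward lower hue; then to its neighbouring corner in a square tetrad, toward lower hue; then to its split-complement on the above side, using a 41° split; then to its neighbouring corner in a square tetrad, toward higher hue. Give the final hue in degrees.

37°

−120° (triadic ↓): 296 − 120 = 176°
−90° (square ↓): 176 − 90 = 86°
+221° (split-comp 41° ↑): 86 + 221 = 307°
+90° (square ↑): 307 + 90 = 397 → 397 − 360 = 37°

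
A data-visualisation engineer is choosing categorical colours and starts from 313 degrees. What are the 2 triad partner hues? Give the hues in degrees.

313 + 120 = 433 → 433 − 360 = 73°
313 + 240 = 553 → 553 − 360 = 193°

73° and 193°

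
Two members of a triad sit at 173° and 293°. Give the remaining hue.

53°

A triad spaces three hues 120° apart.
The full set is {53°, 173°, 293°}.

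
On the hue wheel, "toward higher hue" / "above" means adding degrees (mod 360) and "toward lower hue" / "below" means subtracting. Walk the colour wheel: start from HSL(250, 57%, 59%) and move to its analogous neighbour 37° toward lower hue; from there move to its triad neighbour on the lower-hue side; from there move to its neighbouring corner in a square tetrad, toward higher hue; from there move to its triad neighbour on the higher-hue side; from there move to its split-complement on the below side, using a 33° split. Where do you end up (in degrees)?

250 − 37 = 213°   (analog 37° ↓)
213 − 120 = 93°   (triadic ↓)
93 + 90 = 183°   (square ↑)
183 + 120 = 303°   (triadic ↑)
303 + 147 = 450 → 450 − 360 = 90°   (split-comp 33° ↓)

90°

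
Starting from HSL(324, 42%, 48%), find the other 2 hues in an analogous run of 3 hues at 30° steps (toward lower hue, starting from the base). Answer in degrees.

Analogous hues sit every 30° along the wheel.
324 − 30 = 294°
324 − 60 = 264°

294° and 264°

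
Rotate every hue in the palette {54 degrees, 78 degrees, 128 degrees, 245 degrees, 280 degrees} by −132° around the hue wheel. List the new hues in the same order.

282°, 306°, 356°, 113°, 148°

54 − 132 = -78 → -78 + 360 = 282°
78 − 132 = -54 → -54 + 360 = 306°
128 − 132 = -4 → -4 + 360 = 356°
245 − 132 = 113°
280 − 132 = 148°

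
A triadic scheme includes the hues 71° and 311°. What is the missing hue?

A triad places three hues 120° apart.
The full set through 71° is {71°, 191°, 311°}.
Given {71°, 311°}, the missing hue is 191°.

191°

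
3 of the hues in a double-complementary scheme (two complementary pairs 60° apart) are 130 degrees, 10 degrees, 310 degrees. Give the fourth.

A rectangular tetradic uses two complementary pairs 60° apart: offsets 0°, 60°, 180°, 240°.
Among {10°, 130°, 310°}, 130° and 310° are a 180° pair.
The remaining hue 10° needs its own complement: 10 + 180 = 190°

190°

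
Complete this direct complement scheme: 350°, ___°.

170°

The complement sits 180° across the wheel.
The full set through 350° is {170°, 350°}.
Given {350°}, the missing hue is 170°.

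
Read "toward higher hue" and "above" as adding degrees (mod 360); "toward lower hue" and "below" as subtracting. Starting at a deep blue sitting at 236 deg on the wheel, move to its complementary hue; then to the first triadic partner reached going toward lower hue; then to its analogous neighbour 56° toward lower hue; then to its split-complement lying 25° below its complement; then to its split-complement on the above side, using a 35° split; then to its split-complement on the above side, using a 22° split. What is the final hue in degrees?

92°

+180° (complement): 236 + 180 = 416 → 416 − 360 = 56°
−120° (triadic ↓): 56 − 120 = -64 → -64 + 360 = 296°
−56° (analog 56° ↓): 296 − 56 = 240°
+155° (split-comp 25° ↓): 240 + 155 = 395 → 395 − 360 = 35°
+215° (split-comp 35° ↑): 35 + 215 = 250°
+202° (split-comp 22° ↑): 250 + 202 = 452 → 452 − 360 = 92°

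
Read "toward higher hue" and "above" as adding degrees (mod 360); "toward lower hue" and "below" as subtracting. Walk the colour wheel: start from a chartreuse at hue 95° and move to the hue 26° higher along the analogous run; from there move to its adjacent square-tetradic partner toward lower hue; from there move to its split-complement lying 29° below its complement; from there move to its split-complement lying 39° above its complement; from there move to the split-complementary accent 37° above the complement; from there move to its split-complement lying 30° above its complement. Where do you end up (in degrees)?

108°

95 + 26 = 121°   (analog 26° ↑)
121 − 90 = 31°   (square ↓)
31 + 151 = 182°   (split-comp 29° ↓)
182 + 219 = 401 → 401 − 360 = 41°   (split-comp 39° ↑)
41 + 217 = 258°   (split-comp 37° ↑)
258 + 210 = 468 → 468 − 360 = 108°   (split-comp 30° ↑)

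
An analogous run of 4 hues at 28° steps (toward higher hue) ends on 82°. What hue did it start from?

3 steps of 28° (toward higher hue) give a net shift of +84°.
Start = end − shift: 82 − 84 = -2 → -2 + 360 = 358°

358°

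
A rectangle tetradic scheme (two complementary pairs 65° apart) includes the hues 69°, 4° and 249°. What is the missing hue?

A rectangular tetradic uses two complementary pairs 65° apart: offsets 0°, 65°, 180°, 245°.
Among {4°, 69°, 249°}, 249° and 69° are a 180° pair.
The remaining hue 4° needs its own complement: 4 + 180 = 184°

184°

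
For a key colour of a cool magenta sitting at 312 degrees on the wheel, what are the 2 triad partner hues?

A triad places three hues 120° apart.
312 + 120 = 432 → 432 − 360 = 72°
312 + 240 = 552 → 552 − 360 = 192°

72° and 192°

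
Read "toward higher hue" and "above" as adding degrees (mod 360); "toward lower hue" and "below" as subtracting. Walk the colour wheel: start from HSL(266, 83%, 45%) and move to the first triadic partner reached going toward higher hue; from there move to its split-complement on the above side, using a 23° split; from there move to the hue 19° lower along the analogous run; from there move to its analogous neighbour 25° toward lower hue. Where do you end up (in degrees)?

185°

triadic ↑ +120°: 266 + 120 = 386 → 386 − 360 = 26°
split-comp 23° ↑ +203°: 26 + 203 = 229°
analog 19° ↓ −19°: 229 − 19 = 210°
analog 25° ↓ −25°: 210 − 25 = 185°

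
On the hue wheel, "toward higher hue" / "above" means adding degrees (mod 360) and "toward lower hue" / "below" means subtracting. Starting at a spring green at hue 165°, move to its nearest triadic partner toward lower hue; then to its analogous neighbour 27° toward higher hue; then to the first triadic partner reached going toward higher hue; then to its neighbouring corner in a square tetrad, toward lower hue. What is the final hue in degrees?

102°

165 − 120 = 45°   (triadic ↓)
45 + 27 = 72°   (analog 27° ↑)
72 + 120 = 192°   (triadic ↑)
192 − 90 = 102°   (square ↓)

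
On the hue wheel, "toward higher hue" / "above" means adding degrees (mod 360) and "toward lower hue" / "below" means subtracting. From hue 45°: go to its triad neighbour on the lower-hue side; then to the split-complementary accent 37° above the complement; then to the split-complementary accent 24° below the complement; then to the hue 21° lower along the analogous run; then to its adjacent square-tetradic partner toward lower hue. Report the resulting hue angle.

187°

45 − 120 = -75 → -75 + 360 = 285°   (triadic ↓)
285 + 217 = 502 → 502 − 360 = 142°   (split-comp 37° ↑)
142 + 156 = 298°   (split-comp 24° ↓)
298 − 21 = 277°   (analog 21° ↓)
277 − 90 = 187°   (square ↓)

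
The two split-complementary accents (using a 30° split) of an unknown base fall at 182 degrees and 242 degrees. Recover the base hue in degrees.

32°

The accents sit 30° either side of the complement, so the complement is their short-arc midpoint on the wheel.
Short-arc midpoint of 182° and 242°: 212°.
Base is 180° from the complement: 212 − 180 = 32°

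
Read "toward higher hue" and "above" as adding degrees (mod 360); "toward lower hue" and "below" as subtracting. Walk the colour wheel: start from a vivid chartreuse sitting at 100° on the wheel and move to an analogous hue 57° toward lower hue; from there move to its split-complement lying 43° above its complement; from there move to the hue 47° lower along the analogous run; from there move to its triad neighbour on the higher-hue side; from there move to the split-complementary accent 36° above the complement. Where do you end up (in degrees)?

analog 57° ↓ −57°: 100 − 57 = 43°
split-comp 43° ↑ +223°: 43 + 223 = 266°
analog 47° ↓ −47°: 266 − 47 = 219°
triadic ↑ +120°: 219 + 120 = 339°
split-comp 36° ↑ +216°: 339 + 216 = 555 → 555 − 360 = 195°

195°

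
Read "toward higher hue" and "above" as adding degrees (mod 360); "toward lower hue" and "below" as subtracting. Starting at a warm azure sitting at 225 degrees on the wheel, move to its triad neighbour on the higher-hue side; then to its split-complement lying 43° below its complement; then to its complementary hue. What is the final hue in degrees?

triadic ↑ +120°: 225 + 120 = 345°
split-comp 43° ↓ +137°: 345 + 137 = 482 → 482 − 360 = 122°
complement +180°: 122 + 180 = 302°

302°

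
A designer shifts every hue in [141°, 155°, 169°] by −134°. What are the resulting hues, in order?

7°, 21°, 35°

141 − 134 = 7°
155 − 134 = 21°
169 − 134 = 35°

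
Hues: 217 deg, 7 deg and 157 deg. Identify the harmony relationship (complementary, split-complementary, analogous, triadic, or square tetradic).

Sort the hues: 7°, 157°, 217°.
Successive gaps around the wheel: 150°, 60°, 150°.
Two 150° gaps and one 60° gap — a base hue opposite a pair of accents 30° either side of its complement — is the split-complementary pattern.

split-complementary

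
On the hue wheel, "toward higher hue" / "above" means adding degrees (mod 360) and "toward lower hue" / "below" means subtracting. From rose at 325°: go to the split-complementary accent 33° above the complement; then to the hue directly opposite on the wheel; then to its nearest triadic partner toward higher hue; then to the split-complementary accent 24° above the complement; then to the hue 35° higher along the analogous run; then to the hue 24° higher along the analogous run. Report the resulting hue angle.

325 + 213 = 538 → 538 − 360 = 178°   (split-comp 33° ↑)
178 + 180 = 358°   (complement)
358 + 120 = 478 → 478 − 360 = 118°   (triadic ↑)
118 + 204 = 322°   (split-comp 24° ↑)
322 + 35 = 357°   (analog 35° ↑)
357 + 24 = 381 → 381 − 360 = 21°   (analog 24° ↑)

21°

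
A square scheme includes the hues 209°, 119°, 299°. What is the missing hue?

A square tetradic scheme places four hues every 90°.
The full set through 119° is {29°, 119°, 209°, 299°}.
Given {119°, 209°, 299°}, the missing hue is 29°.

29°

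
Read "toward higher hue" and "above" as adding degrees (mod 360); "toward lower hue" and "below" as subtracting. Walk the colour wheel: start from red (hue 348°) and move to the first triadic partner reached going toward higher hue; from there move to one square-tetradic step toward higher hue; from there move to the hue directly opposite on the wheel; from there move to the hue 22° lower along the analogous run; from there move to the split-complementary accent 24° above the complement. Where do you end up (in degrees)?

triadic ↑ +120°: 348 + 120 = 468 → 468 − 360 = 108°
square ↑ +90°: 108 + 90 = 198°
complement +180°: 198 + 180 = 378 → 378 − 360 = 18°
analog 22° ↓ −22°: 18 − 22 = -4 → -4 + 360 = 356°
split-comp 24° ↑ +204°: 356 + 204 = 560 → 560 − 360 = 200°

200°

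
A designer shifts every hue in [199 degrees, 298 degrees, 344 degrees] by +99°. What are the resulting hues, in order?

199 + 99 = 298°
298 + 99 = 397 → 397 − 360 = 37°
344 + 99 = 443 → 443 − 360 = 83°

298°, 37°, 83°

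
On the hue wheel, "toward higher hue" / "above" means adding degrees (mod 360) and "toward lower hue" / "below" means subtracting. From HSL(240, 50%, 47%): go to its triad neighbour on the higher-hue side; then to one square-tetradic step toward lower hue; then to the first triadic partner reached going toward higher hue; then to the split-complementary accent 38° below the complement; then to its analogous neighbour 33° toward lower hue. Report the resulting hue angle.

triadic ↑ +120°: 240 + 120 = 360 → 360 − 360 = 0°
square ↓ −90°: 0 − 90 = -90 → -90 + 360 = 270°
triadic ↑ +120°: 270 + 120 = 390 → 390 − 360 = 30°
split-comp 38° ↓ +142°: 30 + 142 = 172°
analog 33° ↓ −33°: 172 − 33 = 139°

139°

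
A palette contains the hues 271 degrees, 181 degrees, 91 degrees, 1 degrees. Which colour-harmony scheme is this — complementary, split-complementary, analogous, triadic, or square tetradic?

Sort the hues: 1°, 91°, 181°, 271°.
Successive gaps around the wheel: 90°, 90°, 90°, 90°.
Four hues every 90° form a square tetradic scheme.

square tetradic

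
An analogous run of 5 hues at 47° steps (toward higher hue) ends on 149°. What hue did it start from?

4 steps of 47° (toward higher hue) give a net shift of +188°.
Start = end − shift: 149 − 188 = -39 → -39 + 360 = 321°

321°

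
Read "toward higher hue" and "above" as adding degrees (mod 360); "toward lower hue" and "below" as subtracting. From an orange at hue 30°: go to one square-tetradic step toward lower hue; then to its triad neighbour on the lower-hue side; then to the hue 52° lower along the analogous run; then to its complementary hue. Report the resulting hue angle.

308°

30 − 90 = -60 → -60 + 360 = 300°   (square ↓)
300 − 120 = 180°   (triadic ↓)
180 − 52 = 128°   (analog 52° ↓)
128 + 180 = 308°   (complement)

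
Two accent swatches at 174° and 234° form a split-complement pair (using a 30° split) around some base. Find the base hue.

24°

The accents sit 30° either side of the complement, so the complement is their short-arc midpoint on the wheel.
Short-arc midpoint of 174° and 234°: 204°.
Base is 180° from the complement: 204 − 180 = 24°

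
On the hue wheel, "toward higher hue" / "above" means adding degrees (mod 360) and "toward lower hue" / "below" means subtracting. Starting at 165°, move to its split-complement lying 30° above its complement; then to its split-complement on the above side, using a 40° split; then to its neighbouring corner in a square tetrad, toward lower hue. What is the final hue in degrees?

145°

165 + 210 = 375 → 375 − 360 = 15°   (split-comp 30° ↑)
15 + 220 = 235°   (split-comp 40° ↑)
235 − 90 = 145°   (square ↓)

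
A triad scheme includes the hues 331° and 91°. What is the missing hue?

A triad places three hues 120° apart.
The full set through 91° is {91°, 211°, 331°}.
Given {91°, 331°}, the missing hue is 211°.

211°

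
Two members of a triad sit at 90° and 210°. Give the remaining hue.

330°

A triad spaces three hues 120° apart.
The full set is {90°, 210°, 330°}.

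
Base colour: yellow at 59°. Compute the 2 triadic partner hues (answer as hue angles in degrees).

179° and 299°

A triad places three hues 120° apart.
59 + 120 = 179°
59 + 240 = 299°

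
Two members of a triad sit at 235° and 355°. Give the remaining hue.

A triad spaces three hues 120° apart.
The full set is {115°, 235°, 355°}.

115°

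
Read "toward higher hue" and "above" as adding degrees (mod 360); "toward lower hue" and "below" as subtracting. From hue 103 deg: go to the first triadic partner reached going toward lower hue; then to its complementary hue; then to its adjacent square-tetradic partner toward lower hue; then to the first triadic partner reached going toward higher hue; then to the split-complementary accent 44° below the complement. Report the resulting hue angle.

−120° (triadic ↓): 103 − 120 = -17 → -17 + 360 = 343°
+180° (complement): 343 + 180 = 523 → 523 − 360 = 163°
−90° (square ↓): 163 − 90 = 73°
+120° (triadic ↑): 73 + 120 = 193°
+136° (split-comp 44° ↓): 193 + 136 = 329°

329°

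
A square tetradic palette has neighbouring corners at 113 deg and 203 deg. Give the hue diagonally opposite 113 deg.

293°

A square tetradic scheme places four hues 90° apart; opposite corners are 180° apart.
113 + 180 = 293°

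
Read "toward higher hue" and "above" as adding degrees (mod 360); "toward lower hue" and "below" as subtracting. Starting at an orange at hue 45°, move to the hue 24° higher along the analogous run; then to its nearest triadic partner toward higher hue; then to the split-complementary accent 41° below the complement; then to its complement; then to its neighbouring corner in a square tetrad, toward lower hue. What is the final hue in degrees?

45 + 24 = 69°   (analog 24° ↑)
69 + 120 = 189°   (triadic ↑)
189 + 139 = 328°   (split-comp 41° ↓)
328 + 180 = 508 → 508 − 360 = 148°   (complement)
148 − 90 = 58°   (square ↓)

58°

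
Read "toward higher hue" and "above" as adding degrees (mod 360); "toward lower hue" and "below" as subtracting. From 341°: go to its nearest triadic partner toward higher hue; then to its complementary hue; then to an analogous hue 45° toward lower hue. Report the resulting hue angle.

triadic ↑ +120°: 341 + 120 = 461 → 461 − 360 = 101°
complement +180°: 101 + 180 = 281°
analog 45° ↓ −45°: 281 − 45 = 236°

236°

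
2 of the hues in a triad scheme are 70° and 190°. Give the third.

A triad places three hues 120° apart.
The full set through 70° is {70°, 190°, 310°}.
Given {70°, 190°}, the missing hue is 310°.

310°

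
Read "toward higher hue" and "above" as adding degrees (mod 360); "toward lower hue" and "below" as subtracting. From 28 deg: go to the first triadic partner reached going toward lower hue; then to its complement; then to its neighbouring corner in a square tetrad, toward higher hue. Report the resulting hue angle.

178°

−120° (triadic ↓): 28 − 120 = -92 → -92 + 360 = 268°
+180° (complement): 268 + 180 = 448 → 448 − 360 = 88°
+90° (square ↑): 88 + 90 = 178°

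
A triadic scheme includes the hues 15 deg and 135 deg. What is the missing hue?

255°

A triad places three hues 120° apart.
The full set through 15° is {15°, 135°, 255°}.
Given {15°, 135°}, the missing hue is 255°.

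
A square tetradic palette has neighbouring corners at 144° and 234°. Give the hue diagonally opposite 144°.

324°

A square tetradic scheme places four hues 90° apart; opposite corners are 180° apart.
144 + 180 = 324°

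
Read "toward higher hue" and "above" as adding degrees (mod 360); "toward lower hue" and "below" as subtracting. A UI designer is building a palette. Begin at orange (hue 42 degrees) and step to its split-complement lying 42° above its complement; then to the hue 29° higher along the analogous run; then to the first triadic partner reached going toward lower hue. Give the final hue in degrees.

split-comp 42° ↑ +222°: 42 + 222 = 264°
analog 29° ↑ +29°: 264 + 29 = 293°
triadic ↓ −120°: 293 − 120 = 173°

173°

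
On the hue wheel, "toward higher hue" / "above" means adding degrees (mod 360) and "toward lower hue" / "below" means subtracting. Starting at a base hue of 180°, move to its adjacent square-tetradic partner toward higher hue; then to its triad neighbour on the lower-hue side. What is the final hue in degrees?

150°

180 + 90 = 270°   (square ↑)
270 − 120 = 150°   (triadic ↓)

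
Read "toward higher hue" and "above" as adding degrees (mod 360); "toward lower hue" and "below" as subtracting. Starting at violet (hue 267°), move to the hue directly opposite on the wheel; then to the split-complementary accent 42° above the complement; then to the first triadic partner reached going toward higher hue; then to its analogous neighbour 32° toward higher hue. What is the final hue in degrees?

101°

267 + 180 = 447 → 447 − 360 = 87°   (complement)
87 + 222 = 309°   (split-comp 42° ↑)
309 + 120 = 429 → 429 − 360 = 69°   (triadic ↑)
69 + 32 = 101°   (analog 32° ↑)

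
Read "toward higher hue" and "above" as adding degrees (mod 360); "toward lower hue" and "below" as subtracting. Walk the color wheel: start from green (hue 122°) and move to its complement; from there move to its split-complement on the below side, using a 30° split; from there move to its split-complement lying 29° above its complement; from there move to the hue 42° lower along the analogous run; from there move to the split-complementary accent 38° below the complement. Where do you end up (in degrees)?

complement +180°: 122 + 180 = 302°
split-comp 30° ↓ +150°: 302 + 150 = 452 → 452 − 360 = 92°
split-comp 29° ↑ +209°: 92 + 209 = 301°
analog 42° ↓ −42°: 301 − 42 = 259°
split-comp 38° ↓ +142°: 259 + 142 = 401 → 401 − 360 = 41°

41°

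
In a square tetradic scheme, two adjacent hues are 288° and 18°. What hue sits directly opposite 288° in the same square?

A square tetradic scheme places four hues 90° apart; opposite corners are 180° apart.
288 + 180 = 468 → 468 − 360 = 108°

108°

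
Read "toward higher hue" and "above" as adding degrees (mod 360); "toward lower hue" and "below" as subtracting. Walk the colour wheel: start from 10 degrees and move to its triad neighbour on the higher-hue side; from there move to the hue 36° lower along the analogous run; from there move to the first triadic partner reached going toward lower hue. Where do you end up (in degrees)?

10 + 120 = 130°   (triadic ↑)
130 − 36 = 94°   (analog 36° ↓)
94 − 120 = -26 → -26 + 360 = 334°   (triadic ↓)

334°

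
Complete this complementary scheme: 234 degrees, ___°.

54°

The complement sits 180° across the wheel.
The full set through 234° is {54°, 234°}.
Given {234°}, the missing hue is 54°.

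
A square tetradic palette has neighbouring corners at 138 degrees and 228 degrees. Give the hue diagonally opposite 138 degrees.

318°

A square tetradic scheme places four hues 90° apart; opposite corners are 180° apart.
138 + 180 = 318°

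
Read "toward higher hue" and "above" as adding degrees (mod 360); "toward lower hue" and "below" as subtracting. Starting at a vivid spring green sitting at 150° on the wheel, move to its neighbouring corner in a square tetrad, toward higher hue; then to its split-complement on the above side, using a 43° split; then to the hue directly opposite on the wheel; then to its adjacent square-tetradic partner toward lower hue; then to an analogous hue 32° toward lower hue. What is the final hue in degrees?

161°

150 + 90 = 240°   (square ↑)
240 + 223 = 463 → 463 − 360 = 103°   (split-comp 43° ↑)
103 + 180 = 283°   (complement)
283 − 90 = 193°   (square ↓)
193 − 32 = 161°   (analog 32° ↓)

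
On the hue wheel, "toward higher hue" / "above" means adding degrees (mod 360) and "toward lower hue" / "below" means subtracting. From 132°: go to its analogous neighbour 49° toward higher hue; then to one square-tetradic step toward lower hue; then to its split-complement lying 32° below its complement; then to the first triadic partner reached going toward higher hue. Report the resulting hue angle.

+49° (analog 49° ↑): 132 + 49 = 181°
−90° (square ↓): 181 − 90 = 91°
+148° (split-comp 32° ↓): 91 + 148 = 239°
+120° (triadic ↑): 239 + 120 = 359°

359°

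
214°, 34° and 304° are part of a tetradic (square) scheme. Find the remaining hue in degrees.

A square tetradic scheme places four hues every 90°.
The full set through 34° is {34°, 124°, 214°, 304°}.
Given {34°, 214°, 304°}, the missing hue is 124°.

124°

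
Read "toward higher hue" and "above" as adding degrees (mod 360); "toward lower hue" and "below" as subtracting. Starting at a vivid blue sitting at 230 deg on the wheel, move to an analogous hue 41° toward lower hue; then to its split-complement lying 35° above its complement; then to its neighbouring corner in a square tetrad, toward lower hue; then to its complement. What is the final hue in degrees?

−41° (analog 41° ↓): 230 − 41 = 189°
+215° (split-comp 35° ↑): 189 + 215 = 404 → 404 − 360 = 44°
−90° (square ↓): 44 − 90 = -46 → -46 + 360 = 314°
+180° (complement): 314 + 180 = 494 → 494 − 360 = 134°

134°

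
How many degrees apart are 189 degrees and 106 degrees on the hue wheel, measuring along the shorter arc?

|189 − 106| = 83.
83 ≤ 180, so the shorter arc is 83°.

83°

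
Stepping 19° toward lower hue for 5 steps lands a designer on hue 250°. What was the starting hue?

5 steps of 19° (toward lower hue) give a net shift of −95°.
Start = end − shift: 250 + 95 = 345°

345°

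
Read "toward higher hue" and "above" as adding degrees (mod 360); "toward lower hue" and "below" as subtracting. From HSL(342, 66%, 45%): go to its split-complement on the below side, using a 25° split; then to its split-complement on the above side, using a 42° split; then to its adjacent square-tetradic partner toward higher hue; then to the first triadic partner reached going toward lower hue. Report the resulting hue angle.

329°

split-comp 25° ↓ +155°: 342 + 155 = 497 → 497 − 360 = 137°
split-comp 42° ↑ +222°: 137 + 222 = 359°
square ↑ +90°: 359 + 90 = 449 → 449 − 360 = 89°
triadic ↓ −120°: 89 − 120 = -31 → -31 + 360 = 329°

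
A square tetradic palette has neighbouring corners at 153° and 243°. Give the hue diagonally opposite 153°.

333°

A square tetradic scheme places four hues 90° apart; opposite corners are 180° apart.
153 + 180 = 333°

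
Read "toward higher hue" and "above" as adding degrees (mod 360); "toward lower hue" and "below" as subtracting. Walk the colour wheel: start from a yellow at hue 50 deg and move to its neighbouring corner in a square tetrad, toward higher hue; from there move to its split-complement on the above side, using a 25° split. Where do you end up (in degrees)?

50 + 90 = 140°   (square ↑)
140 + 205 = 345°   (split-comp 25° ↑)

345°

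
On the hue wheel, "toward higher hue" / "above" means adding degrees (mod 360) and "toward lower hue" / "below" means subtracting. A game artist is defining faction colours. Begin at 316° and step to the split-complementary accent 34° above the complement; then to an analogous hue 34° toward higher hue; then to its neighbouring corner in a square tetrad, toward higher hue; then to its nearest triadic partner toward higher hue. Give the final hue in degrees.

split-comp 34° ↑ +214°: 316 + 214 = 530 → 530 − 360 = 170°
analog 34° ↑ +34°: 170 + 34 = 204°
square ↑ +90°: 204 + 90 = 294°
triadic ↑ +120°: 294 + 120 = 414 → 414 − 360 = 54°

54°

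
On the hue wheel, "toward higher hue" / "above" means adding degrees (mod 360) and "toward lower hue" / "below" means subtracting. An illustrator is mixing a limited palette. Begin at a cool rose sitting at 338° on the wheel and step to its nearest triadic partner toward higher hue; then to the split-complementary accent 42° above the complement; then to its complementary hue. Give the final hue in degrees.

140°

triadic ↑ +120°: 338 + 120 = 458 → 458 − 360 = 98°
split-comp 42° ↑ +222°: 98 + 222 = 320°
complement +180°: 320 + 180 = 500 → 500 − 360 = 140°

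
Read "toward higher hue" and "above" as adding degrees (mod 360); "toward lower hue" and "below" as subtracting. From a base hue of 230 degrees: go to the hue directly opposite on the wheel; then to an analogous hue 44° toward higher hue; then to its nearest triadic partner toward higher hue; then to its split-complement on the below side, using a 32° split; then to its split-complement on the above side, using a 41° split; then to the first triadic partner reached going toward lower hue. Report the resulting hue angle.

103°

+180° (complement): 230 + 180 = 410 → 410 − 360 = 50°
+44° (analog 44° ↑): 50 + 44 = 94°
+120° (triadic ↑): 94 + 120 = 214°
+148° (split-comp 32° ↓): 214 + 148 = 362 → 362 − 360 = 2°
+221° (split-comp 41° ↑): 2 + 221 = 223°
−120° (triadic ↓): 223 − 120 = 103°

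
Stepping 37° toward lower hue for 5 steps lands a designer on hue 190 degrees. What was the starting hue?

5 steps of 37° (toward lower hue) give a net shift of −185°.
Start = end − shift: 190 + 185 = 375 → 375 − 360 = 15°

15°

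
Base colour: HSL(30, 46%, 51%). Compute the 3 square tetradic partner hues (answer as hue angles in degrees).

30 + 90 = 120°
30 + 180 = 210°
30 + 270 = 300°

120°, 210°, and 300°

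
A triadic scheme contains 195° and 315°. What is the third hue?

75°

A triad spaces three hues 120° apart.
The full set is {75°, 195°, 315°}.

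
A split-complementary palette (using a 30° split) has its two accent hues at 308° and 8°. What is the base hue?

The accents sit 30° either side of the complement, so the complement is their short-arc midpoint on the wheel.
Short-arc midpoint of 308° and 8°: 338°.
Base is 180° from the complement: 338 − 180 = 158°

158°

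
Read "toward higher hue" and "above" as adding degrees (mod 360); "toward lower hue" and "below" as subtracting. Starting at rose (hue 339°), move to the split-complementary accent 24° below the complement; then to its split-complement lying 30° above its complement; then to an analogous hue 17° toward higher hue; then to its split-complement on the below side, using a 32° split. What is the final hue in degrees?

150°

split-comp 24° ↓ +156°: 339 + 156 = 495 → 495 − 360 = 135°
split-comp 30° ↑ +210°: 135 + 210 = 345°
analog 17° ↑ +17°: 345 + 17 = 362 → 362 − 360 = 2°
split-comp 32° ↓ +148°: 2 + 148 = 150°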